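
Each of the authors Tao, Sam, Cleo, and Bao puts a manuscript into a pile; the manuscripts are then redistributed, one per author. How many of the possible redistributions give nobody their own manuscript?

This is the derangement count D_4: permutations of 4 items with no fixed point.
By inclusion–exclusion this is Σ_{j=0}^{4} (−1)^j C(4,j)·(4−j)!.
Computing: 24 − 24 + 12 − 4 + 1 = 9.

9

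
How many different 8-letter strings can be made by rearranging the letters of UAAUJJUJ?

UAAUJJUJ has 8 letters with A appearing twice, J appearing 3 times, and U appearing 3 times.
Dividing 8! = 40320 by 3!·3!·2! = 72 for the repeated letters gives 560.

560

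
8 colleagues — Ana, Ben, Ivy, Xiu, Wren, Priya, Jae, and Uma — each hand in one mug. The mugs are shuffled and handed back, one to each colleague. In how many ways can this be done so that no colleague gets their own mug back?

Let Aᵢ be the assignments in which colleague i gets their own mug. We want the size of the complement of A₁∪…∪A_8.
By inclusion–exclusion this is Σ_{j=0}^{8} (−1)^j C(8,j)·(8−j)!.
Computing: 40320 − 40320 + 20160 − 6720 + 1680 − 336 + 56 − 8 + 1 = 14833.

14833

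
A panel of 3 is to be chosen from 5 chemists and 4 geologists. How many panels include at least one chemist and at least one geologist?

70

Total 3-person selections from all 9: C(9,3) = 84.
Subtract selections that omit an entire group: no chemists → C(4,3) = 4; no geologists → C(5,3) = 10.
Both groups omitted at once is impossible, so 84 − 14 = 70.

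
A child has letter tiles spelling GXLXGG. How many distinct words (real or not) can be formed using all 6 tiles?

60

Letter multiplicities in GXLXGG: G×3, L×1, X×2.
So there are 6! / (3!·2!) = 60 distinguishable arrangements.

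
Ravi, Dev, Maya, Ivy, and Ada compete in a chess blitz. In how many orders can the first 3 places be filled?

There are 5 choices for 1st place, 4 for 2nd, and 3 for 3rd.
That gives 5 × 4 × 3 = 60.

60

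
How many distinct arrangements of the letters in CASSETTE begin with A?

Fix A in the first position and arrange the remaining 7 letters.
Those 7 letters have E appearing twice, S appearing twice, and T appearing twice, giving (7)!/(2!·2!·2!) = 630.

630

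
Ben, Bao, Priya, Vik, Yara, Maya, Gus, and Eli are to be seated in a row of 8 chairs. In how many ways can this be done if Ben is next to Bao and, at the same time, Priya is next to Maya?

2880

Treat {Ben,Bao} as one block (2 orders) and {Priya,Maya} as another (2 orders).
That leaves 6 units to arrange: 2 × 2 × 6! = 4 × 720 = 2880.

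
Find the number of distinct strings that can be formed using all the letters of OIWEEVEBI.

Letter multiplicities in OIWEEVEBI: B×1, E×3, I×2, O×1, V×1, W×1.
The number of distinct arrangements is 9!/(3!·2!) = 362880/12 = 30240.

30240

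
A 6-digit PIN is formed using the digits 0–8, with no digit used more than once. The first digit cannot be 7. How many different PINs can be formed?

53760

The first digit has 9−1 = 8 choices (anything except 7).
The remaining 5 digits are filled from the other 8 symbols without repetition: 8 × 7 × 6 × 5 × 4 = 6720.
Total: 8 × 6720 = 53760.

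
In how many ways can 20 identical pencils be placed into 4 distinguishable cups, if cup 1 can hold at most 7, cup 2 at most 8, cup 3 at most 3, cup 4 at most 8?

Ignoring the caps, the number of non-negative solutions to x_1+…+x_4 = 20 is C(23,3) = 1771.
Subtract solutions that violate a single cap (substitute x_i' = x_i − (cap_i+1)): x_1 ≥ 8 gives C(15,3) = 455; x_2 ≥ 9 gives C(14,3) = 364; x_3 ≥ 4 gives C(19,3) = 969; x_4 ≥ 9 gives C(14,3) = 364. Together 2152.
Add back pairs where two caps are both exceeded: 20 + 165 + 20 + 120 + 10 + 120 = 455.
By inclusion–exclusion the count is 1771 − 2152 + 455 = 74.

74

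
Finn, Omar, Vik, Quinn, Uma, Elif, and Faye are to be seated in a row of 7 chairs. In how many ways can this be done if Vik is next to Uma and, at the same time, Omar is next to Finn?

Treat {Vik,Uma} as one block (2 orders) and {Omar,Finn} as another (2 orders).
That leaves 5 units to arrange: 2 × 2 × 5! = 4 × 120 = 480.

480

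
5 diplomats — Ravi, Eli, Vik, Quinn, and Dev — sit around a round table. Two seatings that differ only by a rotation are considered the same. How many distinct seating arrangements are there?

Fix one person's seat to break rotational symmetry; the remaining 4 people can be arranged in (4)! = 24 ways.

24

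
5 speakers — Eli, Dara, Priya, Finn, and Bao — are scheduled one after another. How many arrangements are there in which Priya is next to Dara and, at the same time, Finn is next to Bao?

24

Treat {Priya,Dara} as one block (2 orders) and {Finn,Bao} as another (2 orders).
That leaves 3 units to arrange: 2 × 2 × 3! = 4 × 6 = 24.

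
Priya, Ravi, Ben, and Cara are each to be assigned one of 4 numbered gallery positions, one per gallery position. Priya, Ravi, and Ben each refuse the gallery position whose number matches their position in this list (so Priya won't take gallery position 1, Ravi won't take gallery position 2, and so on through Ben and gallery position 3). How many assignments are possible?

11

Let Aᵢ (for i ∈ {1, 2, 3}) be the placements that put person i in their forbidden gallery position. Any j of these fix j positions, leaving (4−j)! ways to fill the rest, and there are C(3,j) ways to pick which j.
By inclusion–exclusion, the number of valid placements is Σ_{j=0}^{3} (−1)^j C(3,j)·(4−j)!.
Computing: 24 − 18 + 6 − 1 = 11.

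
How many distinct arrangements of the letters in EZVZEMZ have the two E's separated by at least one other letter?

300

Total arrangements of EZVZEMZ: 7!/(3!·2!) = 420.
If the two E's are adjacent, glue them into one block, leaving 6 items to arrange: (6)!/(3!) = 120 ways.
Hence 420 − 120 = 300.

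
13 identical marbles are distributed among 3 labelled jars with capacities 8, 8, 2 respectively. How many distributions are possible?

By stars and bars, unrestricted non-negative solutions to x_1+…+x_3 = 13 number C(13+2,2) = 105.
Subtract solutions that violate a single cap (substitute x_i' = x_i − (cap_i+1)): x_1 ≥ 9 gives C(6,2) = 15; x_2 ≥ 9 gives C(6,2) = 15; x_3 ≥ 3 gives C(12,2) = 66. Together 96.
Add back pairs where two caps are both exceeded: 0 + 3 + 3 = 6.
By inclusion–exclusion the count is 105 − 96 + 6 = 15.

15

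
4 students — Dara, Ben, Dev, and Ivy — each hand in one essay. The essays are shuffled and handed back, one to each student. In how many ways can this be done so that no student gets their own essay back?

9

This is the derangement count D_4: permutations of 4 items with no fixed point.
By inclusion–exclusion this is Σ_{j=0}^{4} (−1)^j C(4,j)·(4−j)!.
Computing: 24 − 24 + 12 − 4 + 1 = 9.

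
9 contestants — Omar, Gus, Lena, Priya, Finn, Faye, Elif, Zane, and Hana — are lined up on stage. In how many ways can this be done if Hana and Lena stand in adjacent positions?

80640

Glue Hana and Lena into one block (2 internal orders), leaving 8 units to arrange in a row.
So the count is 2·(8)! = 80640.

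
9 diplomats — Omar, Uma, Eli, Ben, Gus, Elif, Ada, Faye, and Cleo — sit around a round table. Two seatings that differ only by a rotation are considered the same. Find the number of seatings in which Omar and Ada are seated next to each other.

10080

Glue Omar and Ada into a block (2 internal orders). Seating 8 units around a circle gives (7)! arrangements.
So 2 × (7)! = 2 × 5040 = 10080.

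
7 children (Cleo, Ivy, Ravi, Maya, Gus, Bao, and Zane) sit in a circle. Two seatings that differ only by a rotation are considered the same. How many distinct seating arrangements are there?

720

Seat Cleo anywhere (absorbing the rotational symmetry), then permute the other 6: (6)! = 720.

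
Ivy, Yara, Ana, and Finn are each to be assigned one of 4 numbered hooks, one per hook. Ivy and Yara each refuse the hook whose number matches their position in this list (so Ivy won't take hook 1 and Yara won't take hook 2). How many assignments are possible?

14

Let Aᵢ (for i ∈ {1, 2}) be the placements that put person i in their forbidden hook. Any j of these fix j positions, leaving (4−j)! ways to fill the rest, and there are C(2,j) ways to pick which j.
By inclusion–exclusion, the number of valid placements is Σ_{j=0}^{2} (−1)^j C(2,j)·(4−j)!.
Computing: 24 − 12 + 2 = 14.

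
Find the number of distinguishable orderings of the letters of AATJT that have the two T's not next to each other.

There are 5!/(2!·2!) = 30 arrangements of AATJT in total.
If the two T's are adjacent, glue them into one block, leaving 4 items to arrange: (4)!/(2!) = 12 ways.
Hence 30 − 12 = 18.

18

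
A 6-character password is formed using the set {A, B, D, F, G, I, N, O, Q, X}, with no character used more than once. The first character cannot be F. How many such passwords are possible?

The first character has 10−1 = 9 choices (anything except F).
The remaining 5 characters are filled from the other 9 symbols without repetition: 9 × 8 × 7 × 6 × 5 = 15120.
Total: 9 × 15120 = 136080.

136080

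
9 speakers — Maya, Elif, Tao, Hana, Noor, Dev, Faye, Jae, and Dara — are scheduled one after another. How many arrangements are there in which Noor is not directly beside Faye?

282240

There are 9! = 362880 arrangements in all. If Noor and Faye are adjacent, merging them into one block gives 2·(8)! = 80640 arrangements.
Complementary counting: 362880 − 80640 = 282240.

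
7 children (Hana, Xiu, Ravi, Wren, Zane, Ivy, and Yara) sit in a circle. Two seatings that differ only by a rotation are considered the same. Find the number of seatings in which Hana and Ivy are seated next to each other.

Glue Hana and Ivy into a block (2 internal orders). Seating 6 units around a circle gives (5)! arrangements.
So 2 × (5)! = 2 × 120 = 240.

240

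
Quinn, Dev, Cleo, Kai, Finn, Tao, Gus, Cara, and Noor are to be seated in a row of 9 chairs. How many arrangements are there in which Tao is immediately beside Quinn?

80640

Treat {Tao, Quinn} as a single unit. There are 8 units to order, and the pair itself can be ordered 2 ways.
That gives 2 × 8! = 2 × 40320 = 80640.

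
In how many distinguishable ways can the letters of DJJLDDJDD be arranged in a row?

The 9 letters of DJJLDDJDD have repeats: D appearing 5 times and J appearing 3 times.
The number of distinct arrangements is 9!/(5!·3!) = 362880/720 = 504.

504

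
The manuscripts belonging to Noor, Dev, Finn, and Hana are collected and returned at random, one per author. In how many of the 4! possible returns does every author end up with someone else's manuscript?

9

Count assignments avoiding every fixed point. For any j of the 4 authors fixed to their own manuscript, the other 4−j can be arranged in (4−j)! ways.
By inclusion–exclusion this is Σ_{j=0}^{4} (−1)^j C(4,j)·(4−j)!.
Computing: 24 − 24 + 12 − 4 + 1 = 9.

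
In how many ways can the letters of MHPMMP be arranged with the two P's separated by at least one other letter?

40

There are 6!/(3!·2!) = 60 arrangements of MHPMMP in total.
If the two P's are adjacent, glue them into one block, leaving 5 items to arrange: (5)!/(3!) = 20 ways.
Subtracting, 60 − 20 = 40 arrangements keep the P's apart.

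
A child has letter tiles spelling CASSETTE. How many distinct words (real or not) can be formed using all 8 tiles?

5040

CASSETTE has 8 letters with E appearing twice, S appearing twice, and T appearing twice.
So there are 8! / (2!·2!·2!) = 5040 distinguishable arrangements.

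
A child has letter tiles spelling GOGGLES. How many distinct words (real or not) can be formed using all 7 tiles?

840

GOGGLES has 7 letters with G appearing 3 times.
So there are 7! / (3!) = 840 distinguishable arrangements.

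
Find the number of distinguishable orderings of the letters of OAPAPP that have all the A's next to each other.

Treat the 2 copies of A as a single block. The multiset to arrange is then {AA, O, P, P, P}, 5 items in all.
That gives (5)!/(3!) = 20 arrangements.

20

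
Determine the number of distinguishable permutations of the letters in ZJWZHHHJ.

1680

ZJWZHHHJ has 8 letters with H appearing 3 times, J appearing twice, and Z appearing twice.
Dividing 8! = 40320 by 3!·2!·2! = 24 for the repeated letters gives 1680.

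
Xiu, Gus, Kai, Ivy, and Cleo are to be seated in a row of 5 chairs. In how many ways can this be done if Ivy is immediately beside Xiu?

48

Place the 3 others and the Ivy-Xiu pair as 4 objects in a line; the pair has 2 internal arrangements.
That gives 2 × 4! = 2 × 24 = 48.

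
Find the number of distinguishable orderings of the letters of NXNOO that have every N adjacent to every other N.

12

Treat the 2 copies of N as a single block. The multiset to arrange is then {NN, O, O, X}, 4 items in all.
That gives (4)!/(2!) = 12 arrangements.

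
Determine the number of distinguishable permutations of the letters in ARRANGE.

1260

Letter multiplicities in ARRANGE: A×2, E×1, G×1, N×1, R×2.
The number of distinct arrangements is 7!/(2!·2!) = 5040/4 = 1260.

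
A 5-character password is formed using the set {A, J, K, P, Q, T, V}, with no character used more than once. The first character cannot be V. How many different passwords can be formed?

2160

The first character has 7−1 = 6 choices (anything except V).
The remaining 4 characters are filled from the other 6 symbols without repetition: 6 × 5 × 4 × 3 = 360.
Total: 6 × 360 = 2160.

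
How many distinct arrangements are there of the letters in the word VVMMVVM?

Letter multiplicities in VVMMVVM: M×3, V×4.
The number of distinct arrangements is 7!/(4!·3!) = 5040/144 = 35.

35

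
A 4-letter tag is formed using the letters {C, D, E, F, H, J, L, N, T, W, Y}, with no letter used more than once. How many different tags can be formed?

This is a permutation of 4 out of 11: P(11,4) = 11!/7!.
That product is 11 × 10 × 9 × 8 = 7920.

7920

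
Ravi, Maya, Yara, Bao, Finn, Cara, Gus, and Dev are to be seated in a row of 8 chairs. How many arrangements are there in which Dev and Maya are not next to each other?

30240

There are 8! = 40320 arrangements in all. If Dev and Maya are adjacent, merging them into one block gives 2·(7)! = 10080 arrangements.
Complementary counting: 40320 − 10080 = 30240.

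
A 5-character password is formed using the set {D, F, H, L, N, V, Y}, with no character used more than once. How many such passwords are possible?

2520

Choose and order 5 of the 7 symbols: the first character has 7 options, the next 6, and so on down to 3.
That product is 7 × 6 × 5 × 4 × 3 = 2520.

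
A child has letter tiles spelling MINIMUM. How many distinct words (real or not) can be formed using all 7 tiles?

Letter multiplicities in MINIMUM: I×2, M×3, N×1, U×1.
The number of distinct arrangements is 7!/(3!·2!) = 5040/12 = 420.

420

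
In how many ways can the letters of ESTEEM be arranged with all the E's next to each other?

Treat the 3 copies of E as a single block. The multiset to arrange is then {EEE, M, S, T}, 4 items in all.
All 4 items are distinct, so there are (4)! = 24 arrangements.

24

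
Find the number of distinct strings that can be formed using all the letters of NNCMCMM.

Letter multiplicities in NNCMCMM: C×2, M×3, N×2.
So there are 7! / (3!·2!·2!) = 210 distinguishable arrangements.

210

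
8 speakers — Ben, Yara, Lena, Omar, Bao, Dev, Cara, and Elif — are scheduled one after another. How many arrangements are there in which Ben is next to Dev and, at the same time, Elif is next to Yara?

Treat {Ben,Dev} as one block (2 orders) and {Elif,Yara} as another (2 orders).
That leaves 6 units to arrange: 2 × 2 × 6! = 4 × 720 = 2880.

2880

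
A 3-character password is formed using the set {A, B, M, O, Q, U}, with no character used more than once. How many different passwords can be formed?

Choose and order 3 of the 6 symbols: the first character has 6 options, the next 5, then 4.
That product is 6 × 5 × 4 = 120.

120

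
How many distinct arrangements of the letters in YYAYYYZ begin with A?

6

Fix A in the first position and arrange the remaining 6 letters.
Those 6 letters have Y appearing 5 times, giving (6)!/(5!) = 6.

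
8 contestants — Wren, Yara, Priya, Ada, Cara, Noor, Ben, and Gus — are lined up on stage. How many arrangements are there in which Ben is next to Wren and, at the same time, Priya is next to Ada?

Treat {Ben,Wren} as one block (2 orders) and {Priya,Ada} as another (2 orders).
That leaves 6 units to arrange: 2 × 2 × 6! = 4 × 720 = 2880.

2880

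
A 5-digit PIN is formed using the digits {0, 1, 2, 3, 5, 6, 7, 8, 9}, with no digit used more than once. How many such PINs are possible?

15120

With no repetition, fill the 5 digits in order: 9 choices, then 8, down to 5.
That product is 9 × 8 × 7 × 6 × 5 = 15120.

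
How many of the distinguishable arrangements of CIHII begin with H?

4

With the first slot taken by H, it remains to arrange the other 4 letters (CIII).
Those 4 letters have I appearing 3 times, giving (4)!/(3!) = 4.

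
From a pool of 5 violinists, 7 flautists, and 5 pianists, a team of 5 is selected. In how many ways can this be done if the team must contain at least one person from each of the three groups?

4375

With no constraint there are C(17,5) = 6188 possible selections.
Selections missing a whole group: no violinists → C(12,5) = 792; no flautists → C(10,5) = 252; no pianists → C(12,5) = 792.
Add back selections omitting two groups (i.e. drawn from a single group): C(5,5) + C(7,5) + C(5,5) = 23.
By inclusion–exclusion: 6188 − 1836 + 23 = 4375.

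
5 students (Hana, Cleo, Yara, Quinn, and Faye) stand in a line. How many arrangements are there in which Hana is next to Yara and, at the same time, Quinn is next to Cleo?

24

Treat {Hana,Yara} as one block (2 orders) and {Quinn,Cleo} as another (2 orders).
That leaves 3 units to arrange: 2 × 2 × 3! = 4 × 6 = 24.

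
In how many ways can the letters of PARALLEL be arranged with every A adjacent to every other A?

Treat the 2 copies of A as a single block. The multiset to arrange is then {AA, E, L, L, L, P, R}, 7 items in all.
That gives (7)!/(3!) = 840 arrangements.

840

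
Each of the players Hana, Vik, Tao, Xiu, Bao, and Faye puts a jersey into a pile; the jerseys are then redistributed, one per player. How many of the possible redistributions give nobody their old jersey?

Count assignments avoiding every fixed point. For any j of the 6 players fixed to their old jersey, the other 6−j can be arranged in (6−j)! ways.
By inclusion–exclusion this is Σ_{j=0}^{6} (−1)^j C(6,j)·(6−j)!.
Computing: 720 − 720 + 360 − 120 + 30 − 6 + 1 = 265.

265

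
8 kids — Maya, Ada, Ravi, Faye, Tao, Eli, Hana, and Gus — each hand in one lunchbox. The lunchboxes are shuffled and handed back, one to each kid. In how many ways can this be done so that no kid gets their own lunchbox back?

Let Aᵢ be the assignments in which kid i gets their own lunchbox. We want the size of the complement of A₁∪…∪A_8.
By inclusion–exclusion this is Σ_{j=0}^{8} (−1)^j C(8,j)·(8−j)!.
Computing: 40320 − 40320 + 20160 − 6720 + 1680 − 336 + 56 − 8 + 1 = 14833.

14833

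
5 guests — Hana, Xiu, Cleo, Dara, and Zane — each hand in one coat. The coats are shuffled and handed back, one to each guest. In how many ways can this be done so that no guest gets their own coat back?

44

Count assignments avoiding every fixed point. For any j of the 5 guests fixed to their own coat, the other 5−j can be arranged in (5−j)! ways.
By inclusion–exclusion this is Σ_{j=0}^{5} (−1)^j C(5,j)·(5−j)!.
Computing: 120 − 120 + 60 − 20 + 5 − 1 = 44.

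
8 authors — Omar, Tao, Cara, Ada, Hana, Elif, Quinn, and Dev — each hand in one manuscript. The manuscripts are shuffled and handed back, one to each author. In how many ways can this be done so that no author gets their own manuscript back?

14833

This is the derangement count D_8: permutations of 8 items with no fixed point.
By inclusion–exclusion this is Σ_{j=0}^{8} (−1)^j C(8,j)·(8−j)!.
Computing: 40320 − 40320 + 20160 − 6720 + 1680 − 336 + 56 − 8 + 1 = 14833.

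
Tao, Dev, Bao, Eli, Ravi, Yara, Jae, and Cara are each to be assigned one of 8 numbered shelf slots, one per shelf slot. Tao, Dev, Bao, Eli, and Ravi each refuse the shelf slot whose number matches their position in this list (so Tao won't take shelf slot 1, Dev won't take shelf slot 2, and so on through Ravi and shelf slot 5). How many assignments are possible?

21234

Let Aᵢ (for 1 ≤ i ≤ 5) be the placements that put person i in their forbidden shelf slot. Any j of these fix j positions, leaving (8−j)! ways to fill the rest, and there are C(5,j) ways to pick which j.
By inclusion–exclusion, the number of valid placements is Σ_{j=0}^{5} (−1)^j C(5,j)·(8−j)!.
Computing: 40320 − 25200 + 7200 − 1200 + 120 − 6 = 21234.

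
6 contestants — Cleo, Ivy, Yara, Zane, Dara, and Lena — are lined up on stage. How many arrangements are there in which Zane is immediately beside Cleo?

Treat {Zane, Cleo} as a single unit. There are 5 units to order, and the pair itself can be ordered 2 ways.
That gives 2 × 5! = 2 × 120 = 240.

240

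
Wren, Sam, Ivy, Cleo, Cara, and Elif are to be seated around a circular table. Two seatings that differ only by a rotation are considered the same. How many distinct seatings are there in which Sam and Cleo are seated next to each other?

48

Treat {Sam, Cleo} as one unit (2 internal orders) and seat the resulting 5 units around the table: (4)! circular arrangements.
So 2 × (4)! = 2 × 24 = 48.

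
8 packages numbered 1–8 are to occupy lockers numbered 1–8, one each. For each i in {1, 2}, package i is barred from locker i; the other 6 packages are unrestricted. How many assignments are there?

Let Aᵢ (for i ∈ {1, 2}) be the placements that put package i in its forbidden locker. Any j of these fix j positions, leaving (8−j)! ways to fill the rest, and there are C(2,j) ways to pick which j.
By inclusion–exclusion, the number of valid placements is Σ_{j=0}^{2} (−1)^j C(2,j)·(8−j)!.
Computing: 40320 − 10080 + 720 = 30960.

30960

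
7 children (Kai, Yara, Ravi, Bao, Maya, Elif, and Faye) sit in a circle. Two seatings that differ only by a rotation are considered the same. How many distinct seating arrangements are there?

Fix one person's seat to break rotational symmetry; the remaining 6 people can be arranged in (6)! = 720 ways.

720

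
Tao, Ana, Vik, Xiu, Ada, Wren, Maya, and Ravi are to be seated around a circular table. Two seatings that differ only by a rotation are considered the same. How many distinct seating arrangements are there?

Around a circle, 8 distinct people have 8!/8 = (7)! = 5040 rotationally distinct seatings.

5040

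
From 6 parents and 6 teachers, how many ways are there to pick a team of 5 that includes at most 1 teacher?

Split by how many teachers are chosen (0 through 1).
Sum: C(6,0)·C(6,5) + C(6,1)·C(6,4) = 6 + 90 = 96.

96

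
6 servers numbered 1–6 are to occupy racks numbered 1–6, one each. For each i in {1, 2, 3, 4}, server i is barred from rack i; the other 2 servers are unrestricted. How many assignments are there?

Let Aᵢ (for 1 ≤ i ≤ 4) be the placements that put server i in its forbidden rack. Any j of these fix j positions, leaving (6−j)! ways to fill the rest, and there are C(4,j) ways to pick which j.
By inclusion–exclusion, the number of valid placements is Σ_{j=0}^{4} (−1)^j C(4,j)·(6−j)!.
Computing: 720 − 480 + 144 − 24 + 2 = 362.

362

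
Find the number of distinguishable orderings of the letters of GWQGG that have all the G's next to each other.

6

Treat the 3 copies of G as a single block. The multiset to arrange is then {GGG, Q, W}, 3 items in all.
All 3 items are distinct, so there are (3)! = 6 arrangements.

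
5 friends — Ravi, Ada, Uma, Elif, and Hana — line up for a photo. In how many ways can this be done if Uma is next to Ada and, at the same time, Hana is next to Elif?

Treat {Uma,Ada} as one block (2 orders) and {Hana,Elif} as another (2 orders).
That leaves 3 units to arrange: 2 × 2 × 3! = 4 × 6 = 24.

24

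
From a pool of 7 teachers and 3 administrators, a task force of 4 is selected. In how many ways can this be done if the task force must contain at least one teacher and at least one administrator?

Total 4-person selections from all 10: C(10,4) = 210.
Subtract selections that omit an entire group: no teachers → C(3,4) = 0; no administrators → C(7,4) = 35.
Both groups omitted at once is impossible, so 210 − 35 = 175.

175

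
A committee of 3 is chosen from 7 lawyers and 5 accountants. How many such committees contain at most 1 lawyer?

Split by how many lawyers are chosen (0 through 1).
Sum: C(7,0)·C(5,3) + C(7,1)·C(5,2) = 10 + 70 = 80.

80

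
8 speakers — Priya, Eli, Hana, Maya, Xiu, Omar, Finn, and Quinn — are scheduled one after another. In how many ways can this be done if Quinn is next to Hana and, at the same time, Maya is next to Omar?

2880

Treat {Quinn,Hana} as one block (2 orders) and {Maya,Omar} as another (2 orders).
That leaves 6 units to arrange: 2 × 2 × 6! = 4 × 720 = 2880.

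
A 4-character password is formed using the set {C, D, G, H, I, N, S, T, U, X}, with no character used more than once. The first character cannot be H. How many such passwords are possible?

4536

The first character has 10−1 = 9 choices (anything except H).
The remaining 3 characters are filled from the other 9 symbols without repetition: 9 × 8 × 7 = 504.
Total: 9 × 504 = 4536.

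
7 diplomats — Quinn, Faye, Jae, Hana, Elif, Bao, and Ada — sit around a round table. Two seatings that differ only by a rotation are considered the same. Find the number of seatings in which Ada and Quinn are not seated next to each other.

480

All circular seatings of 7 people number (6)! = 720.
Those with Ada next to Quinn: fuse the pair into one unit and seat 6 units around a circle — 2·(5)! = 240.
Subtracting, 720 − 240 = 480.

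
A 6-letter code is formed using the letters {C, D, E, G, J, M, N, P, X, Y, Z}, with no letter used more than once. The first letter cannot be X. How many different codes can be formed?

302400

The first letter has 11−1 = 10 choices (anything except X).
The remaining 5 letters are filled from the other 10 symbols without repetition: 10 × 9 × 8 × 7 × 6 = 30240.
Total: 10 × 30240 = 302400.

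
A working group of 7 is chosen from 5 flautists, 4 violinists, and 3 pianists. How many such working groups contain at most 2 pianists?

666

Split by how many pianists are chosen (0 through 2).
Sum: C(3,0)·C(9,7) + C(3,1)·C(9,6) + C(3,2)·C(9,5) = 36 + 252 + 378 = 666.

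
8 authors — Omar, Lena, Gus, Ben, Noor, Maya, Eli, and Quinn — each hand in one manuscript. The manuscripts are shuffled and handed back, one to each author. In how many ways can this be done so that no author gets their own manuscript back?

14833

Let Aᵢ be the assignments in which author i gets their own manuscript. We want the size of the complement of A₁∪…∪A_8.
By inclusion–exclusion this is Σ_{j=0}^{8} (−1)^j C(8,j)·(8−j)!.
Computing: 40320 − 40320 + 20160 − 6720 + 1680 − 336 + 56 − 8 + 1 = 14833.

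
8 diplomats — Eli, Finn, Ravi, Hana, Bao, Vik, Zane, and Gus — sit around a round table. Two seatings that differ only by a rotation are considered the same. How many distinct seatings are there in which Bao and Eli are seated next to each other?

Glue Bao and Eli into a block (2 internal orders). Seating 7 units around a circle gives (6)! arrangements.
So 2 × (6)! = 2 × 720 = 1440.

1440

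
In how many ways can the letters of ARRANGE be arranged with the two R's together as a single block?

360

Treat the 2 copies of R as a single block. The multiset to arrange is then {RR, A, A, E, G, N}, 6 items in all.
That gives (6)!/(2!) = 360 arrangements.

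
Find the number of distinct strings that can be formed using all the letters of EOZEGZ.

180

Letter multiplicities in EOZEGZ: E×2, G×1, O×1, Z×2.
The number of distinct arrangements is 6!/(2!·2!) = 720/4 = 180.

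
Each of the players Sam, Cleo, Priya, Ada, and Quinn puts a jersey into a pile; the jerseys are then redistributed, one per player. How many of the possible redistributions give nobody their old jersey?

Count assignments avoiding every fixed point. For any j of the 5 players fixed to their old jersey, the other 5−j can be arranged in (5−j)! ways.
By inclusion–exclusion this is Σ_{j=0}^{5} (−1)^j C(5,j)·(5−j)!.
Computing: 120 − 120 + 60 − 20 + 5 − 1 = 44.

44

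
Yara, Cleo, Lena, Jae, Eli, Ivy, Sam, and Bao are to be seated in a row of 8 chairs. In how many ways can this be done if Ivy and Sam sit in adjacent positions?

10080

Glue Ivy and Sam into one block (2 internal orders), leaving 7 units to arrange in a row.
That gives 2 × 7! = 2 × 5040 = 10080.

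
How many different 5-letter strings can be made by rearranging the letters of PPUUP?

10

The 5 letters of PPUUP have repeats: P appearing 3 times and U appearing twice.
Dividing 5! = 120 by 3!·2! = 12 for the repeated letters gives 10.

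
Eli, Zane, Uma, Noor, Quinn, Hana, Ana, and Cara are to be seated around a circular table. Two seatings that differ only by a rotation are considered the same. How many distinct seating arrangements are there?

Seat Eli anywhere (absorbing the rotational symmetry), then permute the other 7: (7)! = 5040.

5040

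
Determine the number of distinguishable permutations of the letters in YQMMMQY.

210

The 7 letters of YQMMMQY have repeats: M appearing 3 times, Q appearing twice, and Y appearing twice.
So there are 7! / (3!·2!·2!) = 210 distinguishable arrangements.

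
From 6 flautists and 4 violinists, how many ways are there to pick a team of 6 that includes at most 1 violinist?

Split by how many violinists are chosen (0 through 1).
Sum: C(4,0)·C(6,6) + C(4,1)·C(6,5) = 1 + 24 = 25.

25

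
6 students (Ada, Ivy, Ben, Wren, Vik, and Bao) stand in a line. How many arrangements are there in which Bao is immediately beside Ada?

Glue Bao and Ada into one block (2 internal orders), leaving 5 units to arrange in a row.
That gives 2 × 5! = 2 × 120 = 240.

240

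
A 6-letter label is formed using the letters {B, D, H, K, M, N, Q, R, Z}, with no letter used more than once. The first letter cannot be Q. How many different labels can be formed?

The first letter has 9−1 = 8 choices (anything except Q).
The remaining 5 letters are filled from the other 8 symbols without repetition: 8 × 7 × 6 × 5 × 4 = 6720.
Total: 8 × 6720 = 53760.

53760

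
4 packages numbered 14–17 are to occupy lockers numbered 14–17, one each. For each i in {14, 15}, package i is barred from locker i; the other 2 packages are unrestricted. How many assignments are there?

14

Let Aᵢ (for i ∈ {14, 15}) be the placements that put package i in its forbidden locker. Any j of these fix j positions, leaving (4−j)! ways to fill the rest, and there are C(2,j) ways to pick which j.
By inclusion–exclusion, the number of valid placements is Σ_{j=0}^{2} (−1)^j C(2,j)·(4−j)!.
Computing: 24 − 12 + 2 = 14.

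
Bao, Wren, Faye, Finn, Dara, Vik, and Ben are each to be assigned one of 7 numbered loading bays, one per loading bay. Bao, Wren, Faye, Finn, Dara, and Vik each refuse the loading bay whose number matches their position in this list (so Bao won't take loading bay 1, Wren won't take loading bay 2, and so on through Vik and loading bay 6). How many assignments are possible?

Let Aᵢ (for 1 ≤ i ≤ 6) be the placements that put person i in their forbidden loading bay. Any j of these fix j positions, leaving (7−j)! ways to fill the rest, and there are C(6,j) ways to pick which j.
By inclusion–exclusion, the number of valid placements is Σ_{j=0}^{6} (−1)^j C(6,j)·(7−j)!.
Computing: 5040 − 4320 + 1800 − 480 + 90 − 12 + 1 = 2119.

2119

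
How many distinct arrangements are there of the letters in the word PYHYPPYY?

280

PYHYPPYY has 8 letters with P appearing 3 times and Y appearing 4 times.
So there are 8! / (4!·3!) = 280 distinguishable arrangements.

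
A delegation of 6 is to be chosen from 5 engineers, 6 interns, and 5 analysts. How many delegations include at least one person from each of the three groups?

6875

Total 6-person selections from all 16: C(16,6) = 8008.
Selections missing a whole group: no engineers → C(11,6) = 462; no interns → C(10,6) = 210; no analysts → C(11,6) = 462.
Add back selections omitting two groups (i.e. drawn from a single group): C(5,6) + C(6,6) + C(5,6) = 1.
By inclusion–exclusion: 8008 − 1134 + 1 = 6875.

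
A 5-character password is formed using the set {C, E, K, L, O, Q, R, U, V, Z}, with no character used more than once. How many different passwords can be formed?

This is a permutation of 5 out of 10: P(10,5) = 10!/5!.
That product is 10 × 9 × 8 × 7 × 6 = 30240.

30240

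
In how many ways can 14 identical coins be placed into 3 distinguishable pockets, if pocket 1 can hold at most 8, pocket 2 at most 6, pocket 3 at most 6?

28

Ignoring the caps, the number of non-negative solutions to x_1+…+x_3 = 14 is C(16,2) = 120.
Subtract solutions that violate a single cap (substitute x_i' = x_i − (cap_i+1)): x_1 ≥ 9 gives C(7,2) = 21; x_2 ≥ 7 gives C(9,2) = 36; x_3 ≥ 7 gives C(9,2) = 36. Together 93.
Add back pairs where two caps are both exceeded: 0 + 0 + 1 = 1.
By inclusion–exclusion the count is 120 − 93 + 1 = 28.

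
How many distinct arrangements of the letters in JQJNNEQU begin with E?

With the first slot taken by E, it remains to arrange the other 7 letters (JQJNNQU).
Those 7 letters have J appearing twice, N appearing twice, and Q appearing twice, giving (7)!/(2!·2!·2!) = 630.

630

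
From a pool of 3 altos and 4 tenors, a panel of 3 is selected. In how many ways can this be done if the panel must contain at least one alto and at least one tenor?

Total 3-person selections from all 7: C(7,3) = 35.
Subtract selections that omit an entire group: no altos → C(4,3) = 4; no tenors → C(3,3) = 1.
Both groups omitted at once is impossible, so 35 − 5 = 30.

30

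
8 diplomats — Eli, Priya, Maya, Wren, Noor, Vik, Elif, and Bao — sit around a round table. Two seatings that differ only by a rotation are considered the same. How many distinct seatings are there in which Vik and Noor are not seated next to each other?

3600

Without the restriction there are (7)! = 5040 seatings.
Seatings with Vik beside Noor: treat them as a block with 2 internal orders, giving 2 × (6)! = 1440.
Subtracting, 5040 − 1440 = 3600.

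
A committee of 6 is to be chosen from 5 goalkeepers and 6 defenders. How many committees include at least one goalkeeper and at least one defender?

With no constraint there are C(11,6) = 462 possible selections.
Selections missing a whole group: no goalkeepers → C(6,6) = 1; no defenders → C(5,6) = 0.
Both groups omitted at once is impossible, so 462 − 1 = 461.

461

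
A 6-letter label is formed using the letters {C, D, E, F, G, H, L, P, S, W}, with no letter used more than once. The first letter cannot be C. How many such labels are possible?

136080

The first letter has 10−1 = 9 choices (anything except C).
The remaining 5 letters are filled from the other 9 symbols without repetition: 9 × 8 × 7 × 6 × 5 = 15120.
Total: 9 × 15120 = 136080.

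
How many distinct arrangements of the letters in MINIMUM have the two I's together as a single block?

120

Treat the 2 copies of I as a single block. The multiset to arrange is then {II, M, M, M, N, U}, 6 items in all.
That gives (6)!/(3!) = 120 arrangements.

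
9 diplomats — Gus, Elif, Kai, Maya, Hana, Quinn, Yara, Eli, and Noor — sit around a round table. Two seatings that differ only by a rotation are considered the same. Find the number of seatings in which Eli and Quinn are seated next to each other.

Glue Eli and Quinn into a block (2 internal orders). Seating 8 units around a circle gives (7)! arrangements.
So 2 × (7)! = 2 × 5040 = 10080.

10080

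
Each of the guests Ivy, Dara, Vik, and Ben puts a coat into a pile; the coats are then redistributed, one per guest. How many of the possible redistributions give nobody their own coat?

Let Aᵢ be the assignments in which guest i gets their own coat. We want the size of the complement of A₁∪…∪A_4.
By inclusion–exclusion this is Σ_{j=0}^{4} (−1)^j C(4,j)·(4−j)!.
Computing: 24 − 24 + 12 − 4 + 1 = 9.

9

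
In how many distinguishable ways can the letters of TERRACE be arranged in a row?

1260

The 7 letters of TERRACE have repeats: E appearing twice and R appearing twice.
So there are 7! / (2!·2!) = 1260 distinguishable arrangements.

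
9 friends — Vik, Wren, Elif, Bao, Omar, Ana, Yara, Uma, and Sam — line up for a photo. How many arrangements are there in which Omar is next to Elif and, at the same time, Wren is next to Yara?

Treat {Omar,Elif} as one block (2 orders) and {Wren,Yara} as another (2 orders).
That leaves 7 units to arrange: 2 × 2 × 7! = 4 × 5040 = 20160.

20160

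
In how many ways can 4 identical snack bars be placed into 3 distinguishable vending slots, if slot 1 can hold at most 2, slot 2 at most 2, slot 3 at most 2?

6

Without the upper bounds there are C(6,2) = 15 ways to split 4 among 3 vending slots.
Subtract solutions that violate a single cap (substitute x_i' = x_i − (cap_i+1)): x_1 ≥ 3 gives C(3,2) = 3; x_2 ≥ 3 gives C(3,2) = 3; x_3 ≥ 3 gives C(3,2) = 3. Together 9.
No two caps can be exceeded simultaneously, so the pair terms are all 0.
By inclusion–exclusion the count is 15 − 9 + 0 = 6.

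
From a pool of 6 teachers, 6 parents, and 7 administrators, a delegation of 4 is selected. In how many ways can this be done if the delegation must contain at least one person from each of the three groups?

2016

Unrestricted: C(19,4) = 3876 ways to pick any 4 of the 19.
Selections missing a whole group: no teachers → C(13,4) = 715; no parents → C(13,4) = 715; no administrators → C(12,4) = 495.
Add back selections omitting two groups (i.e. drawn from a single group): C(6,4) + C(6,4) + C(7,4) = 65.
By inclusion–exclusion: 3876 − 1925 + 65 = 2016.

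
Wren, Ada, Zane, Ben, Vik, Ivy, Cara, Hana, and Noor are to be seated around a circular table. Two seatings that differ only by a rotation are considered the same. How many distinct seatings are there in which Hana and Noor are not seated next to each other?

30240

All circular seatings of 9 people number (8)! = 40320.
Those with Hana next to Noor: fuse the pair into one unit and seat 8 units around a circle — 2·(7)! = 10080.
Subtracting, 40320 − 10080 = 30240.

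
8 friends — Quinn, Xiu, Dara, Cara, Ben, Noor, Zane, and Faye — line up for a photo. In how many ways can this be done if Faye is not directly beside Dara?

30240

There are 8! = 40320 arrangements in all. If Faye and Dara are adjacent, merging them into one block gives 2·(7)! = 10080 arrangements.
Complementary counting: 40320 − 10080 = 30240.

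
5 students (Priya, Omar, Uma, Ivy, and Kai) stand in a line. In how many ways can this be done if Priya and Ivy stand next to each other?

48

Place the 3 others and the Priya-Ivy pair as 4 objects in a line; the pair has 2 internal arrangements.
That gives 2 × 4! = 2 × 24 = 48.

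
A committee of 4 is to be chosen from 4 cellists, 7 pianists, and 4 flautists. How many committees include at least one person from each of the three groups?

Total 4-person selections from all 15: C(15,4) = 1365.
Subtract selections that omit an entire group: no cellists → C(11,4) = 330; no pianists → C(8,4) = 70; no flautists → C(11,4) = 330.
Add back selections omitting two groups (i.e. drawn from a single group): C(4,4) + C(7,4) + C(4,4) = 37.
By inclusion–exclusion: 1365 − 730 + 37 = 672.

672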